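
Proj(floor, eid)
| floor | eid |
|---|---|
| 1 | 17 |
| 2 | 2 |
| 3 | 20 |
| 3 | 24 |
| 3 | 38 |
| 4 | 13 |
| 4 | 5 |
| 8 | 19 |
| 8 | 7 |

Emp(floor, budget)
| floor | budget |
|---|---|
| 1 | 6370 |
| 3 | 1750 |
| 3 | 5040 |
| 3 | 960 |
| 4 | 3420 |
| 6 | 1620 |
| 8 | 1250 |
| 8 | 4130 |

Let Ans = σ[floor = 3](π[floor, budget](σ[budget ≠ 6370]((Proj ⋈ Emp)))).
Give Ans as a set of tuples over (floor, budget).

{(3, 1750), (3, 5040), (3, 960)}

Joining Proj and Emp on floor yields {(1, 17, 6370), (3, 20, 1750), (3, 20, 5040), (3, 20, 960), (3, 24, 1750), (3, 24, 5040), (3, 24, 960), (3, 38, 1750), (3, 38, 5040), (3, 38, 960), (4, 13, 3420), (4, 5, 3420), (8, 19, 1250), (8, 19, 4130), (8, 7, 1250), (8, 7, 4130)}.
σ[budget ≠ 6370]: keep tuples satisfying budget ≠ 6370 → {(3, 20, 1750), (3, 20, 5040), (3, 20, 960), (3, 24, 1750), (3, 24, 5040), (3, 24, 960), (3, 38, 1750), (3, 38, 5040), (3, 38, 960), (4, 13, 3420), (4, 5, 3420), (8, 19, 1250), (8, 19, 4130), (8, 7, 1250), (8, 7, 4130)}
Projecting to floor, budget (9 duplicate(s) eliminated): {(3, 1750), (3, 5040), (3, 960), (4, 3420), (8, 1250), (8, 4130)}
σ[floor = 3]: keep tuples satisfying floor = 3 → {(3, 1750), (3, 5040), (3, 960)}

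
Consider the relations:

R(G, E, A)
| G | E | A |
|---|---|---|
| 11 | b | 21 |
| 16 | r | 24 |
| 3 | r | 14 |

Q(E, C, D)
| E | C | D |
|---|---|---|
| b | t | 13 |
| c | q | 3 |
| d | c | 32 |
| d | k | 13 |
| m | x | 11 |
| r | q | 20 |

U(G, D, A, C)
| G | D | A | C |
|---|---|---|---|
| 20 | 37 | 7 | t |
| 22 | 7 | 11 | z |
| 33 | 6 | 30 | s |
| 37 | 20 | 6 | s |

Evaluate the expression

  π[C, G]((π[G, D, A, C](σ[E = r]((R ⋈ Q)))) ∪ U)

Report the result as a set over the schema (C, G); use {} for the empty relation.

{(q, 16), (q, 3), (s, 33), (s, 37), (t, 20), (z, 22)}

R ⋈ Q (natural join on E): {(11, b, 21, t, 13), (16, r, 24, q, 20), (3, r, 14, q, 20)}
Apply σ_{E = r}; surviving tuples: {(16, r, 24, q, 20), (3, r, 14, q, 20)}
Projecting to G, D, A, C: {(16, 20, 24, q), (3, 20, 14, q)}
Union: {(16, 20, 24, q), (3, 20, 14, q)} with {(20, 37, 7, t), (22, 7, 11, z), (33, 6, 30, s), (37, 20, 6, s)} → {(16, 20, 24, q), (20, 37, 7, t), (22, 7, 11, z), (3, 20, 14, q), (33, 6, 30, s), (37, 20, 6, s)}
Projecting to C, G: {(q, 16), (q, 3), (s, 33), (s, 37), (t, 20), (z, 22)}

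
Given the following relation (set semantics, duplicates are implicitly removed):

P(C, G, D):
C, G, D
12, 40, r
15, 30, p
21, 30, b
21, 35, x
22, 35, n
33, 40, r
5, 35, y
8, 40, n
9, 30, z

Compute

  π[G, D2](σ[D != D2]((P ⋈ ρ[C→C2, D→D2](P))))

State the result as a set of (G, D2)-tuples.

{(30, b), (30, p), (30, z), (35, n), (35, x), (35, y), (40, n), (40, r)}

ρ[C→C2, D→D2]: schema becomes (C2, G, D2); tuples unchanged.
Natural join on G: {(12, 40, r, 12, r), (12, 40, r, 33, r), (12, 40, r, 8, n), (15, 30, p, 15, p), (15, 30, p, 21, b), (15, 30, p, 9, z), (21, 30, b, 15, p), (21, 30, b, 21, b), (21, 30, b, 9, z), (21, 35, x, 21, x), (21, 35, x, 22, n), (21, 35, x, 5, y), (22, 35, n, 21, x), (22, 35, n, 22, n), (22, 35, n, 5, y), (33, 40, r, 12, r), (33, 40, r, 33, r), (33, 40, r, 8, n), (5, 35, y, 21, x), (5, 35, y, 22, n), (5, 35, y, 5, y), (8, 40, n, 12, r), (8, 40, n, 33, r), (8, 40, n, 8, n), (9, 30, z, 15, p), (9, 30, z, 21, b), (9, 30, z, 9, z)}
Selection D != D2: {(12, 40, r, 8, n), (15, 30, p, 21, b), (15, 30, p, 9, z), (21, 30, b, 15, p), (21, 30, b, 9, z), (21, 35, x, 22, n), (21, 35, x, 5, y), (22, 35, n, 21, x), (22, 35, n, 5, y), (33, 40, r, 8, n), (5, 35, y, 21, x), (5, 35, y, 22, n), (8, 40, n, 12, r), (8, 40, n, 33, r), (9, 30, z, 15, p), (9, 30, z, 21, b)}
Keep only column(s) G, D2 (8 duplicate(s) eliminated): {(30, b), (30, p), (30, z), (35, n), (35, x), (35, y), (40, n), (40, r)}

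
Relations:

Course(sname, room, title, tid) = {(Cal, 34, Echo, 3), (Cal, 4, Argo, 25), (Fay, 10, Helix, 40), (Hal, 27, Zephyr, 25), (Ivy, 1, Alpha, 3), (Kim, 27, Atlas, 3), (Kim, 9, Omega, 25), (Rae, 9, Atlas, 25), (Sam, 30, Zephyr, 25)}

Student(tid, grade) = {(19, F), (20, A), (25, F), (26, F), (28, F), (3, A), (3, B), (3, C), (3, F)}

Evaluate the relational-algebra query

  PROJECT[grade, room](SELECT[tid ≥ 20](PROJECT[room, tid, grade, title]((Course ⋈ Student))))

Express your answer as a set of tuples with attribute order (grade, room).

{(F, 27), (F, 30), (F, 4), (F, 9)}

Natural join on tid: {(Cal, 34, Echo, 3, A), (Cal, 34, Echo, 3, B), (Cal, 34, Echo, 3, C), (Cal, 34, Echo, 3, F), (Cal, 4, Argo, 25, F), (Hal, 27, Zephyr, 25, F), (Ivy, 1, Alpha, 3, A), (Ivy, 1, Alpha, 3, B), (Ivy, 1, Alpha, 3, C), (Ivy, 1, Alpha, 3, F), (Kim, 27, Atlas, 3, A), (Kim, 27, Atlas, 3, B), (Kim, 27, Atlas, 3, C), (Kim, 27, Atlas, 3, F), (Kim, 9, Omega, 25, F), (Rae, 9, Atlas, 25, F), (Sam, 30, Zephyr, 25, F)}
π_{room, tid, grade, title} gives {(1, 3, A, Alpha), (1, 3, B, Alpha), (1, 3, C, Alpha), (1, 3, F, Alpha), (27, 25, F, Zephyr), (27, 3, A, Atlas), (27, 3, B, Atlas), (27, 3, C, Atlas), (27, 3, F, Atlas), (30, 25, F, Zephyr), (34, 3, A, Echo), (34, 3, B, Echo), (34, 3, C, Echo), (34, 3, F, Echo), (4, 25, F, Argo), (9, 25, F, Atlas), (9, 25, F, Omega)}.
Selection tid ≥ 20: {(27, 25, F, Zephyr), (30, 25, F, Zephyr), (4, 25, F, Argo), (9, 25, F, Atlas), (9, 25, F, Omega)}
π_{grade, room} gives {(F, 27), (F, 30), (F, 4), (F, 9)} (1 duplicate(s) eliminated).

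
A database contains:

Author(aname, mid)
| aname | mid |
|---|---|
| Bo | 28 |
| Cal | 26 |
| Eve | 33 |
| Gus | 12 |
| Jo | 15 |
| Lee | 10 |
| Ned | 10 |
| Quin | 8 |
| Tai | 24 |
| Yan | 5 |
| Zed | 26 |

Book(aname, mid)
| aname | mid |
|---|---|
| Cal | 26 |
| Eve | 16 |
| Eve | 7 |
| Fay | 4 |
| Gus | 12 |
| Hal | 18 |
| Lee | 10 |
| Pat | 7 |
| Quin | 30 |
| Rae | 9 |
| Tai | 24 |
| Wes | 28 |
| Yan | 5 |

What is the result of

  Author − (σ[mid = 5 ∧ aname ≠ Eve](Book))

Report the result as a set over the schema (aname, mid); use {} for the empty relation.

σ[mid = 5 ∧ aname ≠ Eve]: keep tuples satisfying mid = 5 ∧ aname ≠ Eve → {(Yan, 5)}
Set difference of the two operands is {(Bo, 28), (Cal, 26), (Eve, 33), (Gus, 12), (Jo, 15), (Lee, 10), (Ned, 10), (Quin, 8), (Tai, 24), (Zed, 26)}.

{(Bo, 28), (Cal, 26), (Eve, 33), (Gus, 12), (Jo, 15), (Lee, 10), (Ned, 10), (Quin, 8), (Tai, 24), (Zed, 26)}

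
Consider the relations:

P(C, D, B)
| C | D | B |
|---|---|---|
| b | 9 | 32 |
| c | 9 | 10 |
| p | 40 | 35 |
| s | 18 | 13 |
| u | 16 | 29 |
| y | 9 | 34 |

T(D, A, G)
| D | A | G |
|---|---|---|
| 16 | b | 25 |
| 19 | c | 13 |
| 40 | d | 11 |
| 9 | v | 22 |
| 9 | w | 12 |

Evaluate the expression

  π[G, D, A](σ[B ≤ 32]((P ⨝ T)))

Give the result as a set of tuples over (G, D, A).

{(12, 9, w), (22, 9, v), (25, 16, b)}

P ⋈ T (natural join on D): {(b, 9, 32, v, 22), (b, 9, 32, w, 12), (c, 9, 10, v, 22), (c, 9, 10, w, 12), (p, 40, 35, d, 11), (u, 16, 29, b, 25), (y, 9, 34, v, 22), (y, 9, 34, w, 12)}
Apply σ_{B ≤ 32}; surviving tuples: {(b, 9, 32, v, 22), (b, 9, 32, w, 12), (c, 9, 10, v, 22), (c, 9, 10, w, 12), (u, 16, 29, b, 25)}
Projecting to G, D, A (2 duplicate(s) eliminated): {(12, 9, w), (22, 9, v), (25, 16, b)}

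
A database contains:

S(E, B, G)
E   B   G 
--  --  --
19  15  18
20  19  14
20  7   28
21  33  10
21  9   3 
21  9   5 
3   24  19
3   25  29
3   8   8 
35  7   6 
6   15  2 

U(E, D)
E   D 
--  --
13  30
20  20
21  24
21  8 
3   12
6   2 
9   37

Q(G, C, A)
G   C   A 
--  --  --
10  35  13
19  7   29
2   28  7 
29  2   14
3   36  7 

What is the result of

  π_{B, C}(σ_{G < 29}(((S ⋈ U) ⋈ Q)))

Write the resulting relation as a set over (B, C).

{(15, 28), (24, 7), (33, 35), (9, 36)}

Natural join on E: {(20, 19, 14, 20), (20, 7, 28, 20), (21, 33, 10, 24), (21, 33, 10, 8), (21, 9, 3, 24), (21, 9, 3, 8), (21, 9, 5, 24), (21, 9, 5, 8), (3, 24, 19, 12), (3, 25, 29, 12), (3, 8, 8, 12), (6, 15, 2, 2)}
Natural join on G: {(21, 33, 10, 24, 35, 13), (21, 33, 10, 8, 35, 13), (21, 9, 3, 24, 36, 7), (21, 9, 3, 8, 36, 7), (3, 24, 19, 12, 7, 29), (3, 25, 29, 12, 2, 14), (6, 15, 2, 2, 28, 7)}
Filtering on G < 29 leaves {(21, 33, 10, 24, 35, 13), (21, 33, 10, 8, 35, 13), (21, 9, 3, 24, 36, 7), (21, 9, 3, 8, 36, 7), (3, 24, 19, 12, 7, 29), (6, 15, 2, 2, 28, 7)}.
π_{B, C} gives {(15, 28), (24, 7), (33, 35), (9, 36)} (2 duplicate(s) eliminated).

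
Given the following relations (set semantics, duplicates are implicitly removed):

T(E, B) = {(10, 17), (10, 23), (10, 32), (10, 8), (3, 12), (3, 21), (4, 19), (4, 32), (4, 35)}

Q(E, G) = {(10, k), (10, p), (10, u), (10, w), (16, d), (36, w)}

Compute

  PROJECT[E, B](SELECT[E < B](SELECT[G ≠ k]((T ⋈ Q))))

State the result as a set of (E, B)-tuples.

{(10, 17), (10, 23), (10, 32)}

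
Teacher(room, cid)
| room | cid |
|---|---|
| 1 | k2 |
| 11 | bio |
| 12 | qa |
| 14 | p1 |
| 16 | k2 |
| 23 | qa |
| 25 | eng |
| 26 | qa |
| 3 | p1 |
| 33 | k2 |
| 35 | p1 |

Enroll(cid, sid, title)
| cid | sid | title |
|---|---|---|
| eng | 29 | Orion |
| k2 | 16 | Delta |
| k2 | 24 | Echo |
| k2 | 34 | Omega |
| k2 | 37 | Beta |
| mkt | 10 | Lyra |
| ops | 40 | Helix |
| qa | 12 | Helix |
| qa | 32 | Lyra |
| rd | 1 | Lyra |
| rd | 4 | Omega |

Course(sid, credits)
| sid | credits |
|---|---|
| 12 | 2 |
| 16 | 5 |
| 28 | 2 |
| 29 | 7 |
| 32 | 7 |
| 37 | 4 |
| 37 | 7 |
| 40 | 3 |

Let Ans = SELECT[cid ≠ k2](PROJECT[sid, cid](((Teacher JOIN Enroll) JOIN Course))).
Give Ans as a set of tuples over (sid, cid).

Natural join on cid: {(1, k2, 16, Delta), (1, k2, 24, Echo), (1, k2, 34, Omega), (1, k2, 37, Beta), (12, qa, 12, Helix), (12, qa, 32, Lyra), (16, k2, 16, Delta), (16, k2, 24, Echo), (16, k2, 34, Omega), (16, k2, 37, Beta), (23, qa, 12, Helix), (23, qa, 32, Lyra), (25, eng, 29, Orion), (26, qa, 12, Helix), (26, qa, 32, Lyra), (33, k2, 16, Delta), (33, k2, 24, Echo), (33, k2, 34, Omega), (33, k2, 37, Beta)}
Natural join on sid: {(1, k2, 16, Delta, 5), (1, k2, 37, Beta, 4), (1, k2, 37, Beta, 7), (12, qa, 12, Helix, 2), (12, qa, 32, Lyra, 7), (16, k2, 16, Delta, 5), (16, k2, 37, Beta, 4), (16, k2, 37, Beta, 7), (23, qa, 12, Helix, 2), (23, qa, 32, Lyra, 7), (25, eng, 29, Orion, 7), (26, qa, 12, Helix, 2), (26, qa, 32, Lyra, 7), (33, k2, 16, Delta, 5), (33, k2, 37, Beta, 4), (33, k2, 37, Beta, 7)}
Keep only column(s) sid, cid (11 duplicate(s) eliminated): {(12, qa), (16, k2), (29, eng), (32, qa), (37, k2)}
Filtering on cid ≠ k2 leaves {(12, qa), (29, eng), (32, qa)}.

{(12, qa), (29, eng), (32, qa)}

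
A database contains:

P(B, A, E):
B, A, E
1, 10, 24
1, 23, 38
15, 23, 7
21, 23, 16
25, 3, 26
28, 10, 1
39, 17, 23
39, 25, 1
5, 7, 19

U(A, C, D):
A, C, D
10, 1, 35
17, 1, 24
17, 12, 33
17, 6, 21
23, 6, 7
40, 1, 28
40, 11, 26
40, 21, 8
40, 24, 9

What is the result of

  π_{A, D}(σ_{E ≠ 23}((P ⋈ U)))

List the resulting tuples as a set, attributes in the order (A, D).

Joining P and U on A yields {(1, 10, 24, 1, 35), (1, 23, 38, 6, 7), (15, 23, 7, 6, 7), (21, 23, 16, 6, 7), (28, 10, 1, 1, 35), (39, 17, 23, 1, 24), (39, 17, 23, 12, 33), (39, 17, 23, 6, 21)}.
Apply σ_{E ≠ 23}; surviving tuples: {(1, 10, 24, 1, 35), (1, 23, 38, 6, 7), (15, 23, 7, 6, 7), (21, 23, 16, 6, 7), (28, 10, 1, 1, 35)}
π_{A, D} gives {(10, 35), (23, 7)} (3 duplicate(s) eliminated).

{(10, 35), (23, 7)}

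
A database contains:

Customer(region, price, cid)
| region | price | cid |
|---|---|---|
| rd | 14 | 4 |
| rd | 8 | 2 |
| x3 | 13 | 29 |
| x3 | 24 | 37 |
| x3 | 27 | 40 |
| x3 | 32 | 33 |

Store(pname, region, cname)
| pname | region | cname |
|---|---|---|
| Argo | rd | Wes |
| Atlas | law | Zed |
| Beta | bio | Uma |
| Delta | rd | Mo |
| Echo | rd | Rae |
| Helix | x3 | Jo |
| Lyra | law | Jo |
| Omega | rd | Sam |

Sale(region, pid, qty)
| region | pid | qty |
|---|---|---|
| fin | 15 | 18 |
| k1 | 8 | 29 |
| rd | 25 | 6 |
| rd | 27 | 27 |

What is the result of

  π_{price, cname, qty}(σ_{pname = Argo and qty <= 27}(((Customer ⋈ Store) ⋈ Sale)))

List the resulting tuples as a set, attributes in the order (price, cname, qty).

{(14, Wes, 27), (14, Wes, 6), (8, Wes, 27), (8, Wes, 6)}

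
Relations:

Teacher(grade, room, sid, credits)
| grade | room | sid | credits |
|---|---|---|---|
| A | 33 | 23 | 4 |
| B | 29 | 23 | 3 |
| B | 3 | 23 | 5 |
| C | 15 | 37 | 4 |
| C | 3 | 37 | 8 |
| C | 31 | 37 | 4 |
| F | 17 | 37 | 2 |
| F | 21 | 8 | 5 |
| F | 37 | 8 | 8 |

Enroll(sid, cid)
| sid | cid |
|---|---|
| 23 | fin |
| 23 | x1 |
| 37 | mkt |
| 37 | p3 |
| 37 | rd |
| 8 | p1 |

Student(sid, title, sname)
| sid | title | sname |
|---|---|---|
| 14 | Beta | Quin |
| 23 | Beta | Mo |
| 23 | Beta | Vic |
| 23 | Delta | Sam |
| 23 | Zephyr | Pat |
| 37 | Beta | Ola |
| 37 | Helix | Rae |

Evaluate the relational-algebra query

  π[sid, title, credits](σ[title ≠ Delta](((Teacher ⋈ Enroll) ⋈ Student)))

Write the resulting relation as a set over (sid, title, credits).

{(23, Beta, 3), (23, Beta, 4), (23, Beta, 5), (23, Zephyr, 3), (23, Zephyr, 4), (23, Zephyr, 5), (37, Beta, 2), (37, Beta, 4), (37, Beta, 8), (37, Helix, 2), (37, Helix, 4), (37, Helix, 8)}

Joining Teacher and Enroll on sid yields {(A, 33, 23, 4, fin), (A, 33, 23, 4, x1), (B, 29, 23, 3, fin), (B, 29, 23, 3, x1), (B, 3, 23, 5, fin), (B, 3, 23, 5, x1), (C, 15, 37, 4, mkt), (C, 15, 37, 4, p3), (C, 15, 37, 4, rd), (C, 3, 37, 8, mkt), (C, 3, 37, 8, p3), (C, 3, 37, 8, rd), (C, 31, 37, 4, mkt), (C, 31, 37, 4, p3), (C, 31, 37, 4, rd), (F, 17, 37, 2, mkt), (F, 17, 37, 2, p3), (F, 17, 37, 2, rd), (F, 21, 8, 5, p1), (F, 37, 8, 8, p1)}.
Joining (Teacher ⋈ Enroll) and Student on sid yields {(A, 33, 23, 4, fin, Beta, Mo), (A, 33, 23, 4, fin, Beta, Vic), (A, 33, 23, 4, fin, Delta, Sam), (A, 33, 23, 4, fin, Zephyr, Pat), (A, 33, 23, 4, x1, Beta, Mo), (A, 33, 23, 4, x1, Beta, Vic), (A, 33, 23, 4, x1, Delta, Sam), (A, 33, 23, 4, x1, Zephyr, Pat), (B, 29, 23, 3, fin, Beta, Mo), (B, 29, 23, 3, fin, Beta, Vic), (B, 29, 23, 3, fin, Delta, Sam), (B, 29, 23, 3, fin, Zephyr, Pat), (B, 29, 23, 3, x1, Beta, Mo), (B, 29, 23, 3, x1, Beta, Vic), (B, 29, 23, 3, x1, Delta, Sam), (B, 29, 23, 3, x1, Zephyr, Pat), (B, 3, 23, 5, fin, Beta, Mo), (B, 3, 23, 5, fin, Beta, Vic), (B, 3, 23, 5, fin, Delta, Sam), (B, 3, 23, 5, fin, Zephyr, Pat), (B, 3, 23, 5, x1, Beta, Mo), (B, 3, 23, 5, x1, Beta, Vic), (B, 3, 23, 5, x1, Delta, Sam), (B, 3, 23, 5, x1, Zephyr, Pat), (C, 15, 37, 4, mkt, Beta, Ola), (C, 15, 37, 4, mkt, Helix, Rae), (C, 15, 37, 4, p3, Beta, Ola), (C, 15, 37, 4, p3, Helix, Rae), (C, 15, 37, 4, rd, Beta, Ola), (C, 15, 37, 4, rd, Helix, Rae), (C, 3, 37, 8, mkt, Beta, Ola), (C, 3, 37, 8, mkt, Helix, Rae), (C, 3, 37, 8, p3, Beta, Ola), (C, 3, 37, 8, p3, Helix, Rae), (C, 3, 37, 8, rd, Beta, Ola), (C, 3, 37, 8, rd, Helix, Rae), (C, 31, 37, 4, mkt, Beta, Ola), (C, 31, 37, 4, mkt, Helix, Rae), (C, 31, 37, 4, p3, Beta, Ola), (C, 31, 37, 4, p3, Helix, Rae), (C, 31, 37, 4, rd, Beta, Ola), (C, 31, 37, 4, rd, Helix, Rae), (F, 17, 37, 2, mkt, Beta, Ola), (F, 17, 37, 2, mkt, Helix, Rae), (F, 17, 37, 2, p3, Beta, Ola), (F, 17, 37, 2, p3, Helix, Rae), (F, 17, 37, 2, rd, Beta, Ola), (F, 17, 37, 2, rd, Helix, Rae)}.
Selection title ≠ Delta: {(A, 33, 23, 4, fin, Beta, Mo), (A, 33, 23, 4, fin, Beta, Vic), (A, 33, 23, 4, fin, Zephyr, Pat), (A, 33, 23, 4, x1, Beta, Mo), (A, 33, 23, 4, x1, Beta, Vic), (A, 33, 23, 4, x1, Zephyr, Pat), (B, 29, 23, 3, fin, Beta, Mo), (B, 29, 23, 3, fin, Beta, Vic), (B, 29, 23, 3, fin, Zephyr, Pat), (B, 29, 23, 3, x1, Beta, Mo), (B, 29, 23, 3, x1, Beta, Vic), (B, 29, 23, 3, x1, Zephyr, Pat), (B, 3, 23, 5, fin, Beta, Mo), (B, 3, 23, 5, fin, Beta, Vic), (B, 3, 23, 5, fin, Zephyr, Pat), (B, 3, 23, 5, x1, Beta, Mo), (B, 3, 23, 5, x1, Beta, Vic), (B, 3, 23, 5, x1, Zephyr, Pat), (C, 15, 37, 4, mkt, Beta, Ola), (C, 15, 37, 4, mkt, Helix, Rae), (C, 15, 37, 4, p3, Beta, Ola), (C, 15, 37, 4, p3, Helix, Rae), (C, 15, 37, 4, rd, Beta, Ola), (C, 15, 37, 4, rd, Helix, Rae), (C, 3, 37, 8, mkt, Beta, Ola), (C, 3, 37, 8, mkt, Helix, Rae), (C, 3, 37, 8, p3, Beta, Ola), (C, 3, 37, 8, p3, Helix, Rae), (C, 3, 37, 8, rd, Beta, Ola), (C, 3, 37, 8, rd, Helix, Rae), (C, 31, 37, 4, mkt, Beta, Ola), (C, 31, 37, 4, mkt, Helix, Rae), (C, 31, 37, 4, p3, Beta, Ola), (C, 31, 37, 4, p3, Helix, Rae), (C, 31, 37, 4, rd, Beta, Ola), (C, 31, 37, 4, rd, Helix, Rae), (F, 17, 37, 2, mkt, Beta, Ola), (F, 17, 37, 2, mkt, Helix, Rae), (F, 17, 37, 2, p3, Beta, Ola), (F, 17, 37, 2, p3, Helix, Rae), (F, 17, 37, 2, rd, Beta, Ola), (F, 17, 37, 2, rd, Helix, Rae)}
Keep only column(s) sid, title, credits (30 duplicate(s) eliminated): {(23, Beta, 3), (23, Beta, 4), (23, Beta, 5), (23, Zephyr, 3), (23, Zephyr, 4), (23, Zephyr, 5), (37, Beta, 2), (37, Beta, 4), (37, Beta, 8), (37, Helix, 2), (37, Helix, 4), (37, Helix, 8)}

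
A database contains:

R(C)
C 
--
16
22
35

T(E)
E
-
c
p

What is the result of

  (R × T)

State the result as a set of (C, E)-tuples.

{(16, c), (16, p), (22, c), (22, p), (35, c), (35, p)}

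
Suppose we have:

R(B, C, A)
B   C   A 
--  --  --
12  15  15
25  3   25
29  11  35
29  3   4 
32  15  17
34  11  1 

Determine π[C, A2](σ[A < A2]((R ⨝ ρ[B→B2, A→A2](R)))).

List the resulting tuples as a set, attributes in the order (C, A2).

{(11, 35), (15, 17), (3, 25)}

ρ[B→B2, A→A2]: schema becomes (B2, C, A2); tuples unchanged.
Joining R and ρ[B→B2, A→A2](R) on C yields {(12, 15, 15, 12, 15), (12, 15, 15, 32, 17), (25, 3, 25, 25, 25), (25, 3, 25, 29, 4), (29, 11, 35, 29, 35), (29, 11, 35, 34, 1), (29, 3, 4, 25, 25), (29, 3, 4, 29, 4), (32, 15, 17, 12, 15), (32, 15, 17, 32, 17), (34, 11, 1, 29, 35), (34, 11, 1, 34, 1)}.
Apply σ_{A < A2}; surviving tuples: {(12, 15, 15, 32, 17), (29, 3, 4, 25, 25), (34, 11, 1, 29, 35)}
π_{C, A2} gives {(11, 35), (15, 17), (3, 25)}.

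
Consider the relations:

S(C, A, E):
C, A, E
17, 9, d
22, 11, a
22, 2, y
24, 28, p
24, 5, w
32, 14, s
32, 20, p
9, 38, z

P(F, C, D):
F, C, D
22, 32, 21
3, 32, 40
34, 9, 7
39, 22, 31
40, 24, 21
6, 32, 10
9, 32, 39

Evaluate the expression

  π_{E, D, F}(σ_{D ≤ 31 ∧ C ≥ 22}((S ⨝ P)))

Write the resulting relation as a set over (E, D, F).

Natural join on C: {(22, 11, a, 39, 31), (22, 2, y, 39, 31), (24, 28, p, 40, 21), (24, 5, w, 40, 21), (32, 14, s, 22, 21), (32, 14, s, 3, 40), (32, 14, s, 6, 10), (32, 14, s, 9, 39), (32, 20, p, 22, 21), (32, 20, p, 3, 40), (32, 20, p, 6, 10), (32, 20, p, 9, 39), (9, 38, z, 34, 7)}
σ[D ≤ 31 ∧ C ≥ 22]: keep tuples satisfying D ≤ 31 ∧ C ≥ 22 → {(22, 11, a, 39, 31), (22, 2, y, 39, 31), (24, 28, p, 40, 21), (24, 5, w, 40, 21), (32, 14, s, 22, 21), (32, 14, s, 6, 10), (32, 20, p, 22, 21), (32, 20, p, 6, 10)}
π[E, D, F]: project onto (E, D, F) → {(a, 31, 39), (p, 10, 6), (p, 21, 22), (p, 21, 40), (s, 10, 6), (s, 21, 22), (w, 21, 40), (y, 31, 39)}

{(a, 31, 39), (p, 10, 6), (p, 21, 22), (p, 21, 40), (s, 10, 6), (s, 21, 22), (w, 21, 40), (y, 31, 39)}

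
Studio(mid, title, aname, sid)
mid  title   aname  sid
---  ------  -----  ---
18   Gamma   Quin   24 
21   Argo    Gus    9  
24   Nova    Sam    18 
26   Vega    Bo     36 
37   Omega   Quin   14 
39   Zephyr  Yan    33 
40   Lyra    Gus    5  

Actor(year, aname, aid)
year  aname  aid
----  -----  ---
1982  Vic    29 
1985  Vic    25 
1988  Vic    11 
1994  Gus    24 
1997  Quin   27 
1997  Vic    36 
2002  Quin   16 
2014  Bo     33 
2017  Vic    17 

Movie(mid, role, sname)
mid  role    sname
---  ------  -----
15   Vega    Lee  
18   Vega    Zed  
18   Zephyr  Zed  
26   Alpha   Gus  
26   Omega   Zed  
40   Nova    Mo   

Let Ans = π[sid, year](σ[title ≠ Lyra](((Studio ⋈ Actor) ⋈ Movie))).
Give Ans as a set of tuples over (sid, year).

Joining Studio and Actor on aname yields {(18, Gamma, Quin, 24, 1997, 27), (18, Gamma, Quin, 24, 2002, 16), (21, Argo, Gus, 9, 1994, 24), (26, Vega, Bo, 36, 2014, 33), (37, Omega, Quin, 14, 1997, 27), (37, Omega, Quin, 14, 2002, 16), (40, Lyra, Gus, 5, 1994, 24)}.
Joining (Studio ⋈ Actor) and Movie on mid yields {(18, Gamma, Quin, 24, 1997, 27, Vega, Zed), (18, Gamma, Quin, 24, 1997, 27, Zephyr, Zed), (18, Gamma, Quin, 24, 2002, 16, Vega, Zed), (18, Gamma, Quin, 24, 2002, 16, Zephyr, Zed), (26, Vega, Bo, 36, 2014, 33, Alpha, Gus), (26, Vega, Bo, 36, 2014, 33, Omega, Zed), (40, Lyra, Gus, 5, 1994, 24, Nova, Mo)}.
Apply σ_{title ≠ Lyra}; surviving tuples: {(18, Gamma, Quin, 24, 1997, 27, Vega, Zed), (18, Gamma, Quin, 24, 1997, 27, Zephyr, Zed), (18, Gamma, Quin, 24, 2002, 16, Vega, Zed), (18, Gamma, Quin, 24, 2002, 16, Zephyr, Zed), (26, Vega, Bo, 36, 2014, 33, Alpha, Gus), (26, Vega, Bo, 36, 2014, 33, Omega, Zed)}
Keep only column(s) sid, year (3 duplicate(s) eliminated): {(24, 1997), (24, 2002), (36, 2014)}

{(24, 1997), (24, 2002), (36, 2014)}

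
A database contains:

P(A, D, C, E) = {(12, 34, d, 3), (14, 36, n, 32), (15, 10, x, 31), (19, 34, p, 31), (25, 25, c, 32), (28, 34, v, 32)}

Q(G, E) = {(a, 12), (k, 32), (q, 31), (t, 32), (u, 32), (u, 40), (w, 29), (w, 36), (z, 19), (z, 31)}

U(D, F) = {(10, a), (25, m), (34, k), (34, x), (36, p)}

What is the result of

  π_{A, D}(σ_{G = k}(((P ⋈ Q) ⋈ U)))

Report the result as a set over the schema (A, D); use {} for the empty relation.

P ⋈ Q (natural join on E): {(14, 36, n, 32, k), (14, 36, n, 32, t), (14, 36, n, 32, u), (15, 10, x, 31, q), (15, 10, x, 31, z), (19, 34, p, 31, q), (19, 34, p, 31, z), (25, 25, c, 32, k), (25, 25, c, 32, t), (25, 25, c, 32, u), (28, 34, v, 32, k), (28, 34, v, 32, t), (28, 34, v, 32, u)}
(P ⋈ Q) ⋈ U (natural join on D): {(14, 36, n, 32, k, p), (14, 36, n, 32, t, p), (14, 36, n, 32, u, p), (15, 10, x, 31, q, a), (15, 10, x, 31, z, a), (19, 34, p, 31, q, k), (19, 34, p, 31, q, x), (19, 34, p, 31, z, k), (19, 34, p, 31, z, x), (25, 25, c, 32, k, m), (25, 25, c, 32, t, m), (25, 25, c, 32, u, m), (28, 34, v, 32, k, k), (28, 34, v, 32, k, x), (28, 34, v, 32, t, k), (28, 34, v, 32, t, x), (28, 34, v, 32, u, k), (28, 34, v, 32, u, x)}
Filtering on G = k leaves {(14, 36, n, 32, k, p), (25, 25, c, 32, k, m), (28, 34, v, 32, k, k), (28, 34, v, 32, k, x)}.
Keep only column(s) A, D (1 duplicate(s) eliminated): {(14, 36), (25, 25), (28, 34)}

{(14, 36), (25, 25), (28, 34)}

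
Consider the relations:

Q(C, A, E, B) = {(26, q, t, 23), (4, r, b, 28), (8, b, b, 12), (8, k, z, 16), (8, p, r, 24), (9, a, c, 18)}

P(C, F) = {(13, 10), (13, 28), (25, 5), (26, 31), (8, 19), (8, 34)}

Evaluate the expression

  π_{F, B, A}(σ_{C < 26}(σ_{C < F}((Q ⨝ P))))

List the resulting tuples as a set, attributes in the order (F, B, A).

Natural join on C: {(26, q, t, 23, 31), (8, b, b, 12, 19), (8, b, b, 12, 34), (8, k, z, 16, 19), (8, k, z, 16, 34), (8, p, r, 24, 19), (8, p, r, 24, 34)}
σ[C < F]: keep tuples satisfying C < F → {(26, q, t, 23, 31), (8, b, b, 12, 19), (8, b, b, 12, 34), (8, k, z, 16, 19), (8, k, z, 16, 34), (8, p, r, 24, 19), (8, p, r, 24, 34)}
σ[C < 26]: keep tuples satisfying C < 26 → {(8, b, b, 12, 19), (8, b, b, 12, 34), (8, k, z, 16, 19), (8, k, z, 16, 34), (8, p, r, 24, 19), (8, p, r, 24, 34)}
π[F, B, A]: project onto (F, B, A) → {(19, 12, b), (19, 16, k), (19, 24, p), (34, 12, b), (34, 16, k), (34, 24, p)}

{(19, 12, b), (19, 16, k), (19, 24, p), (34, 12, b), (34, 16, k), (34, 24, p)}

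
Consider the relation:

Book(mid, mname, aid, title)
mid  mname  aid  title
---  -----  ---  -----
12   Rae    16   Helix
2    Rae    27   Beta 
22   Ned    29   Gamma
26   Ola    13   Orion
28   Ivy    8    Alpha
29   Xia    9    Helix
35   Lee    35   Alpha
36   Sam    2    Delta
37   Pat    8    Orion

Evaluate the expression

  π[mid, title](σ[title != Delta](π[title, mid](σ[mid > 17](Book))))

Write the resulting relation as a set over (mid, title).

{(22, Gamma), (26, Orion), (28, Alpha), (29, Helix), (35, Alpha), (37, Orion)}

σ[mid > 17]: keep tuples satisfying mid > 17 → {(22, Ned, 29, Gamma), (26, Ola, 13, Orion), (28, Ivy, 8, Alpha), (29, Xia, 9, Helix), (35, Lee, 35, Alpha), (36, Sam, 2, Delta), (37, Pat, 8, Orion)}
π_{title, mid} gives {(Alpha, 28), (Alpha, 35), (Delta, 36), (Gamma, 22), (Helix, 29), (Orion, 26), (Orion, 37)}.
σ[title != Delta]: keep tuples satisfying title != Delta → {(Alpha, 28), (Alpha, 35), (Gamma, 22), (Helix, 29), (Orion, 26), (Orion, 37)}
π_{mid, title} gives {(22, Gamma), (26, Orion), (28, Alpha), (29, Helix), (35, Alpha), (37, Orion)}.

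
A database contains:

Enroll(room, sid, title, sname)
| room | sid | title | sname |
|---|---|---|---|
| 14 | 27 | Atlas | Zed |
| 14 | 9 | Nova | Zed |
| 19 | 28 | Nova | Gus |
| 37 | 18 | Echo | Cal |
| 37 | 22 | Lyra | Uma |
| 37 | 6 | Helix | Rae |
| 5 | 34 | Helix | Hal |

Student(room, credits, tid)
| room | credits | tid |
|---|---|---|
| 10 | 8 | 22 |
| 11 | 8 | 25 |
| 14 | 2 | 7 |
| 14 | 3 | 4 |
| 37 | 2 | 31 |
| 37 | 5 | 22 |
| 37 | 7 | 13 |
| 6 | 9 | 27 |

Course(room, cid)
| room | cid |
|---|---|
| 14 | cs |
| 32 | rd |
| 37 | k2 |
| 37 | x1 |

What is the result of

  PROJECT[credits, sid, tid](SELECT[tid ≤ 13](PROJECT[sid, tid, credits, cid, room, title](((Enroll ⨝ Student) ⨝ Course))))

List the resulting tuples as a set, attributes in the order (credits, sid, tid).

{(2, 27, 7), (2, 9, 7), (3, 27, 4), (3, 9, 4), (7, 18, 13), (7, 22, 13), (7, 6, 13)}

Joining Enroll and Student on room yields {(14, 27, Atlas, Zed, 2, 7), (14, 27, Atlas, Zed, 3, 4), (14, 9, Nova, Zed, 2, 7), (14, 9, Nova, Zed, 3, 4), (37, 18, Echo, Cal, 2, 31), (37, 18, Echo, Cal, 5, 22), (37, 18, Echo, Cal, 7, 13), (37, 22, Lyra, Uma, 2, 31), (37, 22, Lyra, Uma, 5, 22), (37, 22, Lyra, Uma, 7, 13), (37, 6, Helix, Rae, 2, 31), (37, 6, Helix, Rae, 5, 22), (37, 6, Helix, Rae, 7, 13)}.
Joining (Enroll ⨝ Student) and Course on room yields {(14, 27, Atlas, Zed, 2, 7, cs), (14, 27, Atlas, Zed, 3, 4, cs), (14, 9, Nova, Zed, 2, 7, cs), (14, 9, Nova, Zed, 3, 4, cs), (37, 18, Echo, Cal, 2, 31, k2), (37, 18, Echo, Cal, 2, 31, x1), (37, 18, Echo, Cal, 5, 22, k2), (37, 18, Echo, Cal, 5, 22, x1), (37, 18, Echo, Cal, 7, 13, k2), (37, 18, Echo, Cal, 7, 13, x1), (37, 22, Lyra, Uma, 2, 31, k2), (37, 22, Lyra, Uma, 2, 31, x1), (37, 22, Lyra, Uma, 5, 22, k2), (37, 22, Lyra, Uma, 5, 22, x1), (37, 22, Lyra, Uma, 7, 13, k2), (37, 22, Lyra, Uma, 7, 13, x1), (37, 6, Helix, Rae, 2, 31, k2), (37, 6, Helix, Rae, 2, 31, x1), (37, 6, Helix, Rae, 5, 22, k2), (37, 6, Helix, Rae, 5, 22, x1), (37, 6, Helix, Rae, 7, 13, k2), (37, 6, Helix, Rae, 7, 13, x1)}.
Keep only column(s) sid, tid, credits, cid, room, title: {(18, 13, 7, k2, 37, Echo), (18, 13, 7, x1, 37, Echo), (18, 22, 5, k2, 37, Echo), (18, 22, 5, x1, 37, Echo), (18, 31, 2, k2, 37, Echo), (18, 31, 2, x1, 37, Echo), (22, 13, 7, k2, 37, Lyra), (22, 13, 7, x1, 37, Lyra), (22, 22, 5, k2, 37, Lyra), (22, 22, 5, x1, 37, Lyra), (22, 31, 2, k2, 37, Lyra), (22, 31, 2, x1, 37, Lyra), (27, 4, 3, cs, 14, Atlas), (27, 7, 2, cs, 14, Atlas), (6, 13, 7, k2, 37, Helix), (6, 13, 7, x1, 37, Helix), (6, 22, 5, k2, 37, Helix), (6, 22, 5, x1, 37, Helix), (6, 31, 2, k2, 37, Helix), (6, 31, 2, x1, 37, Helix), (9, 4, 3, cs, 14, Nova), (9, 7, 2, cs, 14, Nova)}
Selection tid ≤ 13: {(18, 13, 7, k2, 37, Echo), (18, 13, 7, x1, 37, Echo), (22, 13, 7, k2, 37, Lyra), (22, 13, 7, x1, 37, Lyra), (27, 4, 3, cs, 14, Atlas), (27, 7, 2, cs, 14, Atlas), (6, 13, 7, k2, 37, Helix), (6, 13, 7, x1, 37, Helix), (9, 4, 3, cs, 14, Nova), (9, 7, 2, cs, 14, Nova)}
Keep only column(s) credits, sid, tid (3 duplicate(s) eliminated): {(2, 27, 7), (2, 9, 7), (3, 27, 4), (3, 9, 4), (7, 18, 13), (7, 22, 13), (7, 6, 13)}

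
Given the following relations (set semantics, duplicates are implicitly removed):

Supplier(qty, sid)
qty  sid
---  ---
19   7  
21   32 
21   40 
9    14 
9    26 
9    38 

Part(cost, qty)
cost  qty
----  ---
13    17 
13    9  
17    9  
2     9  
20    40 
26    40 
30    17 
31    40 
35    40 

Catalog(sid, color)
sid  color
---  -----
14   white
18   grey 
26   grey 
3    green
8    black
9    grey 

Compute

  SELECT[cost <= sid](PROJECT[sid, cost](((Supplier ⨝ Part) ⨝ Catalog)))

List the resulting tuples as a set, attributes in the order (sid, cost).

{(14, 13), (14, 2), (26, 13), (26, 17), (26, 2)}

Natural join on qty: {(9, 14, 13), (9, 14, 17), (9, 14, 2), (9, 26, 13), (9, 26, 17), (9, 26, 2), (9, 38, 13), (9, 38, 17), (9, 38, 2)}
Natural join on sid: {(9, 14, 13, white), (9, 14, 17, white), (9, 14, 2, white), (9, 26, 13, grey), (9, 26, 17, grey), (9, 26, 2, grey)}
π_{sid, cost} gives {(14, 13), (14, 17), (14, 2), (26, 13), (26, 17), (26, 2)}.
Apply σ_{cost <= sid}; surviving tuples: {(14, 13), (14, 2), (26, 13), (26, 17), (26, 2)}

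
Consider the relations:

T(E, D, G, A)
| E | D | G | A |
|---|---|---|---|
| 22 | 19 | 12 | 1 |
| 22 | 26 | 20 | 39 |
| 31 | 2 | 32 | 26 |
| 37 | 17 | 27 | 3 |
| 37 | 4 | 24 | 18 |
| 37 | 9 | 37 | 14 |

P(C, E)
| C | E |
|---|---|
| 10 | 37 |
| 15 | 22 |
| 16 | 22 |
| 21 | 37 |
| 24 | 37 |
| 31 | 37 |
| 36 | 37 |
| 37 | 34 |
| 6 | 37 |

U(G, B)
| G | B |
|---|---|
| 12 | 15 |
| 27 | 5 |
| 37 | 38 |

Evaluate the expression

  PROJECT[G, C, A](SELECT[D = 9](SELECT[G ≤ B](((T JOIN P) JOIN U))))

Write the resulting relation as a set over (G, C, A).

T ⋈ P (natural join on E): {(22, 19, 12, 1, 15), (22, 19, 12, 1, 16), (22, 26, 20, 39, 15), (22, 26, 20, 39, 16), (37, 17, 27, 3, 10), (37, 17, 27, 3, 21), (37, 17, 27, 3, 24), (37, 17, 27, 3, 31), (37, 17, 27, 3, 36), (37, 17, 27, 3, 6), (37, 4, 24, 18, 10), (37, 4, 24, 18, 21), (37, 4, 24, 18, 24), (37, 4, 24, 18, 31), (37, 4, 24, 18, 36), (37, 4, 24, 18, 6), (37, 9, 37, 14, 10), (37, 9, 37, 14, 21), (37, 9, 37, 14, 24), (37, 9, 37, 14, 31), (37, 9, 37, 14, 36), (37, 9, 37, 14, 6)}
(T JOIN P) ⋈ U (natural join on G): {(22, 19, 12, 1, 15, 15), (22, 19, 12, 1, 16, 15), (37, 17, 27, 3, 10, 5), (37, 17, 27, 3, 21, 5), (37, 17, 27, 3, 24, 5), (37, 17, 27, 3, 31, 5), (37, 17, 27, 3, 36, 5), (37, 17, 27, 3, 6, 5), (37, 9, 37, 14, 10, 38), (37, 9, 37, 14, 21, 38), (37, 9, 37, 14, 24, 38), (37, 9, 37, 14, 31, 38), (37, 9, 37, 14, 36, 38), (37, 9, 37, 14, 6, 38)}
Filtering on G ≤ B leaves {(22, 19, 12, 1, 15, 15), (22, 19, 12, 1, 16, 15), (37, 9, 37, 14, 10, 38), (37, 9, 37, 14, 21, 38), (37, 9, 37, 14, 24, 38), (37, 9, 37, 14, 31, 38), (37, 9, 37, 14, 36, 38), (37, 9, 37, 14, 6, 38)}.
Filtering on D = 9 leaves {(37, 9, 37, 14, 10, 38), (37, 9, 37, 14, 21, 38), (37, 9, 37, 14, 24, 38), (37, 9, 37, 14, 31, 38), (37, 9, 37, 14, 36, 38), (37, 9, 37, 14, 6, 38)}.
π[G, C, A]: project onto (G, C, A) → {(37, 10, 14), (37, 21, 14), (37, 24, 14), (37, 31, 14), (37, 36, 14), (37, 6, 14)}

{(37, 10, 14), (37, 21, 14), (37, 24, 14), (37, 31, 14), (37, 36, 14), (37, 6, 14)}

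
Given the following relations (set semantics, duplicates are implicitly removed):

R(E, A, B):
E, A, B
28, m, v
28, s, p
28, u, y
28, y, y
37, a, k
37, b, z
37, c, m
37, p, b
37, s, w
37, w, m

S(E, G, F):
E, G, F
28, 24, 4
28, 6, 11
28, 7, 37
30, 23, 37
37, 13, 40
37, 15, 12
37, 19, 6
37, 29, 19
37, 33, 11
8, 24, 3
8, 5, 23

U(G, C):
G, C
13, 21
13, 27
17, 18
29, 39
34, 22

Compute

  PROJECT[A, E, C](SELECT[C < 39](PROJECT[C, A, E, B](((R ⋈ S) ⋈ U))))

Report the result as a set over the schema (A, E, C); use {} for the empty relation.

Natural join on E: {(28, m, v, 24, 4), (28, m, v, 6, 11), (28, m, v, 7, 37), (28, s, p, 24, 4), (28, s, p, 6, 11), (28, s, p, 7, 37), (28, u, y, 24, 4), (28, u, y, 6, 11), (28, u, y, 7, 37), (28, y, y, 24, 4), (28, y, y, 6, 11), (28, y, y, 7, 37), (37, a, k, 13, 40), (37, a, k, 15, 12), (37, a, k, 19, 6), (37, a, k, 29, 19), (37, a, k, 33, 11), (37, b, z, 13, 40), (37, b, z, 15, 12), (37, b, z, 19, 6), (37, b, z, 29, 19), (37, b, z, 33, 11), (37, c, m, 13, 40), (37, c, m, 15, 12), (37, c, m, 19, 6), (37, c, m, 29, 19), (37, c, m, 33, 11), (37, p, b, 13, 40), (37, p, b, 15, 12), (37, p, b, 19, 6), (37, p, b, 29, 19), (37, p, b, 33, 11), (37, s, w, 13, 40), (37, s, w, 15, 12), (37, s, w, 19, 6), (37, s, w, 29, 19), (37, s, w, 33, 11), (37, w, m, 13, 40), (37, w, m, 15, 12), (37, w, m, 19, 6), (37, w, m, 29, 19), (37, w, m, 33, 11)}
Natural join on G: {(37, a, k, 13, 40, 21), (37, a, k, 13, 40, 27), (37, a, k, 29, 19, 39), (37, b, z, 13, 40, 21), (37, b, z, 13, 40, 27), (37, b, z, 29, 19, 39), (37, c, m, 13, 40, 21), (37, c, m, 13, 40, 27), (37, c, m, 29, 19, 39), (37, p, b, 13, 40, 21), (37, p, b, 13, 40, 27), (37, p, b, 29, 19, 39), (37, s, w, 13, 40, 21), (37, s, w, 13, 40, 27), (37, s, w, 29, 19, 39), (37, w, m, 13, 40, 21), (37, w, m, 13, 40, 27), (37, w, m, 29, 19, 39)}
π_{C, A, E, B} gives {(21, a, 37, k), (21, b, 37, z), (21, c, 37, m), (21, p, 37, b), (21, s, 37, w), (21, w, 37, m), (27, a, 37, k), (27, b, 37, z), (27, c, 37, m), (27, p, 37, b), (27, s, 37, w), (27, w, 37, m), (39, a, 37, k), (39, b, 37, z), (39, c, 37, m), (39, p, 37, b), (39, s, 37, w), (39, w, 37, m)}.
Apply σ_{C < 39}; surviving tuples: {(21, a, 37, k), (21, b, 37, z), (21, c, 37, m), (21, p, 37, b), (21, s, 37, w), (21, w, 37, m), (27, a, 37, k), (27, b, 37, z), (27, c, 37, m), (27, p, 37, b), (27, s, 37, w), (27, w, 37, m)}
π_{A, E, C} gives {(a, 37, 21), (a, 37, 27), (b, 37, 21), (b, 37, 27), (c, 37, 21), (c, 37, 27), (p, 37, 21), (p, 37, 27), (s, 37, 21), (s, 37, 27), (w, 37, 21), (w, 37, 27)}.

{(a, 37, 21), (a, 37, 27), (b, 37, 21), (b, 37, 27), (c, 37, 21), (c, 37, 27), (p, 37, 21), (p, 37, 27), (s, 37, 21), (s, 37, 27), (w, 37, 21), (w, 37, 27)}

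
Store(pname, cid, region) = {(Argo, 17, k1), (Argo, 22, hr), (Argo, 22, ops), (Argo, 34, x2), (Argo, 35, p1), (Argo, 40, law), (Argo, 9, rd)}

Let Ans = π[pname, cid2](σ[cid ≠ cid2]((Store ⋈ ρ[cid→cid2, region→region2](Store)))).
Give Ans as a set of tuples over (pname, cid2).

{(Argo, 17), (Argo, 22), (Argo, 34), (Argo, 35), (Argo, 40), (Argo, 9)}

ρ[cid→cid2, region→region2]: schema becomes (pname, cid2, region2); tuples unchanged.
Natural join on pname: {(Argo, 17, k1, 17, k1), (Argo, 17, k1, 22, hr), (Argo, 17, k1, 22, ops), (Argo, 17, k1, 34, x2), (Argo, 17, k1, 35, p1), (Argo, 17, k1, 40, law), (Argo, 17, k1, 9, rd), (Argo, 22, hr, 17, k1), (Argo, 22, hr, 22, hr), (Argo, 22, hr, 22, ops), (Argo, 22, hr, 34, x2), (Argo, 22, hr, 35, p1), (Argo, 22, hr, 40, law), (Argo, 22, hr, 9, rd), (Argo, 22, ops, 17, k1), (Argo, 22, ops, 22, hr), (Argo, 22, ops, 22, ops), (Argo, 22, ops, 34, x2), (Argo, 22, ops, 35, p1), (Argo, 22, ops, 40, law), (Argo, 22, ops, 9, rd), (Argo, 34, x2, 17, k1), (Argo, 34, x2, 22, hr), (Argo, 34, x2, 22, ops), (Argo, 34, x2, 34, x2), (Argo, 34, x2, 35, p1), (Argo, 34, x2, 40, law), (Argo, 34, x2, 9, rd), (Argo, 35, p1, 17, k1), (Argo, 35, p1, 22, hr), (Argo, 35, p1, 22, ops), (Argo, 35, p1, 34, x2), (Argo, 35, p1, 35, p1), (Argo, 35, p1, 40, law), (Argo, 35, p1, 9, rd), (Argo, 40, law, 17, k1), (Argo, 40, law, 22, hr), (Argo, 40, law, 22, ops), (Argo, 40, law, 34, x2), (Argo, 40, law, 35, p1), (Argo, 40, law, 40, law), (Argo, 40, law, 9, rd), (Argo, 9, rd, 17, k1), (Argo, 9, rd, 22, hr), (Argo, 9, rd, 22, ops), (Argo, 9, rd, 34, x2), (Argo, 9, rd, 35, p1), (Argo, 9, rd, 40, law), (Argo, 9, rd, 9, rd)}
Apply σ_{cid ≠ cid2}; surviving tuples: {(Argo, 17, k1, 22, hr), (Argo, 17, k1, 22, ops), (Argo, 17, k1, 34, x2), (Argo, 17, k1, 35, p1), (Argo, 17, k1, 40, law), (Argo, 17, k1, 9, rd), (Argo, 22, hr, 17, k1), (Argo, 22, hr, 34, x2), (Argo, 22, hr, 35, p1), (Argo, 22, hr, 40, law), (Argo, 22, hr, 9, rd), (Argo, 22, ops, 17, k1), (Argo, 22, ops, 34, x2), (Argo, 22, ops, 35, p1), (Argo, 22, ops, 40, law), (Argo, 22, ops, 9, rd), (Argo, 34, x2, 17, k1), (Argo, 34, x2, 22, hr), (Argo, 34, x2, 22, ops), (Argo, 34, x2, 35, p1), (Argo, 34, x2, 40, law), (Argo, 34, x2, 9, rd), (Argo, 35, p1, 17, k1), (Argo, 35, p1, 22, hr), (Argo, 35, p1, 22, ops), (Argo, 35, p1, 34, x2), (Argo, 35, p1, 40, law), (Argo, 35, p1, 9, rd), (Argo, 40, law, 17, k1), (Argo, 40, law, 22, hr), (Argo, 40, law, 22, ops), (Argo, 40, law, 34, x2), (Argo, 40, law, 35, p1), (Argo, 40, law, 9, rd), (Argo, 9, rd, 17, k1), (Argo, 9, rd, 22, hr), (Argo, 9, rd, 22, ops), (Argo, 9, rd, 34, x2), (Argo, 9, rd, 35, p1), (Argo, 9, rd, 40, law)}
Projecting to pname, cid2 (34 duplicate(s) eliminated): {(Argo, 17), (Argo, 22), (Argo, 34), (Argo, 35), (Argo, 40), (Argo, 9)}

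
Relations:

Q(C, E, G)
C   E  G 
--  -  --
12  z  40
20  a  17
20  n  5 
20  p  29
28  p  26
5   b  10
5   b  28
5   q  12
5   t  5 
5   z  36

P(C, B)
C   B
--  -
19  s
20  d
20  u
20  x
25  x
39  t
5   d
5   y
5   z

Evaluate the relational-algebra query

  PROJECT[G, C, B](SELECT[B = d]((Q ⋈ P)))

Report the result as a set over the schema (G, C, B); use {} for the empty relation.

{(10, 5, d), (12, 5, d), (17, 20, d), (28, 5, d), (29, 20, d), (36, 5, d), (5, 20, d), (5, 5, d)}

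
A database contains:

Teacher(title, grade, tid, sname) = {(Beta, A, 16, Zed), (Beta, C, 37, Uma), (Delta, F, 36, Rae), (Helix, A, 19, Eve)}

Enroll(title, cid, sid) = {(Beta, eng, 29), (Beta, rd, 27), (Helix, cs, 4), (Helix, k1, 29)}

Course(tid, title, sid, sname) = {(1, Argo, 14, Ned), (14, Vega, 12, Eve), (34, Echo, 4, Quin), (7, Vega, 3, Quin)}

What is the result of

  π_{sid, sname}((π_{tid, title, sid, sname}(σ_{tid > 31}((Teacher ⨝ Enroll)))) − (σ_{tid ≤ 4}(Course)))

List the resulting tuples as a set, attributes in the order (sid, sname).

{(27, Uma), (29, Uma)}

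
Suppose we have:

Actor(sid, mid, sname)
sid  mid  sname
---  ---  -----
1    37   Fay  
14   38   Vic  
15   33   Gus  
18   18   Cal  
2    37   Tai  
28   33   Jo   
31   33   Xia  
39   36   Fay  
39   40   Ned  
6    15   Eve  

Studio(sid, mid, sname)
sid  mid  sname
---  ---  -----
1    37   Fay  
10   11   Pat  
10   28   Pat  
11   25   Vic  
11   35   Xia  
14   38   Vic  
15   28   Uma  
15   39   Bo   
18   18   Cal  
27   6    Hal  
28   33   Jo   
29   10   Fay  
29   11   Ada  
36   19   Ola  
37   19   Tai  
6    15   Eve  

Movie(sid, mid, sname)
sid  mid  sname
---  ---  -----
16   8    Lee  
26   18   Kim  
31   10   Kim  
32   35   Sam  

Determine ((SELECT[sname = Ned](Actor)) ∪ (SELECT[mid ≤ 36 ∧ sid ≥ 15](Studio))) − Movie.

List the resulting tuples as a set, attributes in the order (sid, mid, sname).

{(15, 28, Uma), (18, 18, Cal), (27, 6, Hal), (28, 33, Jo), (29, 10, Fay), (29, 11, Ada), (36, 19, Ola), (37, 19, Tai), (39, 40, Ned)}

Selection sname = Ned: {(39, 40, Ned)}
Selection mid ≤ 36 ∧ sid ≥ 15: {(15, 28, Uma), (18, 18, Cal), (27, 6, Hal), (28, 33, Jo), (29, 10, Fay), (29, 11, Ada), (36, 19, Ola), (37, 19, Tai)}
Taking the union: {(15, 28, Uma), (18, 18, Cal), (27, 6, Hal), (28, 33, Jo), (29, 10, Fay), (29, 11, Ada), (36, 19, Ola), (37, 19, Tai), (39, 40, Ned)}
Taking the difference: {(15, 28, Uma), (18, 18, Cal), (27, 6, Hal), (28, 33, Jo), (29, 10, Fay), (29, 11, Ada), (36, 19, Ola), (37, 19, Tai), (39, 40, Ned)}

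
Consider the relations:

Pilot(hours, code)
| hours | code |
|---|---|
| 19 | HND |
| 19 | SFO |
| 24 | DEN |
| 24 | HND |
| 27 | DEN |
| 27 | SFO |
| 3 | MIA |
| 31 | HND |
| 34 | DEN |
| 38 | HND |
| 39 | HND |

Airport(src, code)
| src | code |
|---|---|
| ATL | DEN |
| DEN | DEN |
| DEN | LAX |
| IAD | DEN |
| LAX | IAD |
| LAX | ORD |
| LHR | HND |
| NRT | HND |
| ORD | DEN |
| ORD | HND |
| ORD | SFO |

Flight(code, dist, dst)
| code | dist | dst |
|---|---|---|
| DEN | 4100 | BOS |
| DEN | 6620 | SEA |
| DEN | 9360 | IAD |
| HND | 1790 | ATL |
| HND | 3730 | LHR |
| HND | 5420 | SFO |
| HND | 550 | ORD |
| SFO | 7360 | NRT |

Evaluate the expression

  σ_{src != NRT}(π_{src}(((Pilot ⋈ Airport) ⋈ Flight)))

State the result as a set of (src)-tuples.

Pilot ⋈ Airport (natural join on code): {(19, HND, LHR), (19, HND, NRT), (19, HND, ORD), (19, SFO, ORD), (24, DEN, ATL), (24, DEN, DEN), (24, DEN, IAD), (24, DEN, ORD), (24, HND, LHR), (24, HND, NRT), (24, HND, ORD), (27, DEN, ATL), (27, DEN, DEN), (27, DEN, IAD), (27, DEN, ORD), (27, SFO, ORD), (31, HND, LHR), (31, HND, NRT), (31, HND, ORD), (34, DEN, ATL), (34, DEN, DEN), (34, DEN, IAD), (34, DEN, ORD), (38, HND, LHR), (38, HND, NRT), (38, HND, ORD), (39, HND, LHR), (39, HND, NRT), (39, HND, ORD)}
(Pilot ⋈ Airport) ⋈ Flight (natural join on code): {(19, HND, LHR, 1790, ATL), (19, HND, LHR, 3730, LHR), (19, HND, LHR, 5420, SFO), (19, HND, LHR, 550, ORD), (19, HND, NRT, 1790, ATL), (19, HND, NRT, 3730, LHR), (19, HND, NRT, 5420, SFO), (19, HND, NRT, 550, ORD), (19, HND, ORD, 1790, ATL), (19, HND, ORD, 3730, LHR), (19, HND, ORD, 5420, SFO), (19, HND, ORD, 550, ORD), (19, SFO, ORD, 7360, NRT), (24, DEN, ATL, 4100, BOS), (24, DEN, ATL, 6620, SEA), (24, DEN, ATL, 9360, IAD), (24, DEN, DEN, 4100, BOS), (24, DEN, DEN, 6620, SEA), (24, DEN, DEN, 9360, IAD), (24, DEN, IAD, 4100, BOS), (24, DEN, IAD, 6620, SEA), (24, DEN, IAD, 9360, IAD), (24, DEN, ORD, 4100, BOS), (24, DEN, ORD, 6620, SEA), (24, DEN, ORD, 9360, IAD), (24, HND, LHR, 1790, ATL), (24, HND, LHR, 3730, LHR), (24, HND, LHR, 5420, SFO), (24, HND, LHR, 550, ORD), (24, HND, NRT, 1790, ATL), (24, HND, NRT, 3730, LHR), (24, HND, NRT, 5420, SFO), (24, HND, NRT, 550, ORD), (24, HND, ORD, 1790, ATL), (24, HND, ORD, 3730, LHR), (24, HND, ORD, 5420, SFO), (24, HND, ORD, 550, ORD), (27, DEN, ATL, 4100, BOS), (27, DEN, ATL, 6620, SEA), (27, DEN, ATL, 9360, IAD), (27, DEN, DEN, 4100, BOS), (27, DEN, DEN, 6620, SEA), (27, DEN, DEN, 9360, IAD), (27, DEN, IAD, 4100, BOS), (27, DEN, IAD, 6620, SEA), (27, DEN, IAD, 9360, IAD), (27, DEN, ORD, 4100, BOS), (27, DEN, ORD, 6620, SEA), (27, DEN, ORD, 9360, IAD), (27, SFO, ORD, 7360, NRT), (31, HND, LHR, 1790, ATL), (31, HND, LHR, 3730, LHR), (31, HND, LHR, 5420, SFO), (31, HND, LHR, 550, ORD), (31, HND, NRT, 1790, ATL), (31, HND, NRT, 3730, LHR), (31, HND, NRT, 5420, SFO), (31, HND, NRT, 550, ORD), (31, HND, ORD, 1790, ATL), (31, HND, ORD, 3730, LHR), (31, HND, ORD, 5420, SFO), (31, HND, ORD, 550, ORD), (34, DEN, ATL, 4100, BOS), (34, DEN, ATL, 6620, SEA), (34, DEN, ATL, 9360, IAD), (34, DEN, DEN, 4100, BOS), (34, DEN, DEN, 6620, SEA), (34, DEN, DEN, 9360, IAD), (34, DEN, IAD, 4100, BOS), (34, DEN, IAD, 6620, SEA), (34, DEN, IAD, 9360, IAD), (34, DEN, ORD, 4100, BOS), (34, DEN, ORD, 6620, SEA), (34, DEN, ORD, 9360, IAD), (38, HND, LHR, 1790, ATL), (38, HND, LHR, 3730, LHR), (38, HND, LHR, 5420, SFO), (38, HND, LHR, 550, ORD), (38, HND, NRT, 1790, ATL), (38, HND, NRT, 3730, LHR), (38, HND, NRT, 5420, SFO), (38, HND, NRT, 550, ORD), (38, HND, ORD, 1790, ATL), (38, HND, ORD, 3730, LHR), (38, HND, ORD, 5420, SFO), (38, HND, ORD, 550, ORD), (39, HND, LHR, 1790, ATL), (39, HND, LHR, 3730, LHR), (39, HND, LHR, 5420, SFO), (39, HND, LHR, 550, ORD), (39, HND, NRT, 1790, ATL), (39, HND, NRT, 3730, LHR), (39, HND, NRT, 5420, SFO), (39, HND, NRT, 550, ORD), (39, HND, ORD, 1790, ATL), (39, HND, ORD, 3730, LHR), (39, HND, ORD, 5420, SFO), (39, HND, ORD, 550, ORD)}
π[src]: project onto (src) (92 duplicate(s) eliminated) → {ATL, DEN, IAD, LHR, NRT, ORD}
σ[src != NRT]: keep tuples satisfying src != NRT → {ATL, DEN, IAD, LHR, ORD}

{ATL, DEN, IAD, LHR, ORD}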